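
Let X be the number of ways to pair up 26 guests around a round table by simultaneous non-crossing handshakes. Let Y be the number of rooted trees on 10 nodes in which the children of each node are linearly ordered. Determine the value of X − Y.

Non-crossing handshake pairings of 2n people are counted by C_n; 26 people gives n = 13. So X = C_13 = 742900.
Rooted ordered (plane) trees on m nodes have m−1 edges and are counted by C_{m−1}; m = 10 gives C_9. So Y = C_9 = 4862.
X − Y = 742900 − 4862 = 738038.

738038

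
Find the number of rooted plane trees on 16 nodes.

A rooted plane tree on 16 nodes has 15 edges, and such trees are counted by C_15.
C_15 = C_14 · 2(2·14+1)/(14+2) = 2674440 · 58/16 = 9694845.

9694845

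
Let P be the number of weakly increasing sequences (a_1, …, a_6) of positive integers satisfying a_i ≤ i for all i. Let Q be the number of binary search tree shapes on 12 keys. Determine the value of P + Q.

208144

Such sub-staircase sequences of length n are counted by C_n; here n = 6. So P = C_6 = 132.
Rooted binary trees with 12 nodes (each child slot possibly empty) number C_12. So Q = C_12 = 208012.
P + Q = 132 + 208012 = 208144.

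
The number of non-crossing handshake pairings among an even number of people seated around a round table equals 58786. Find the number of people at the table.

Non-crossing handshake pairings of 2n people are counted by C_n. The Catalan number equal to 58786 is C_11.
So n = 11, and there are 2n = 22 people.

22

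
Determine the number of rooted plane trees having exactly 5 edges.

A rooted plane tree with 5 edges has 6 nodes, and the count is C_5.
C_5 = C_4 · 2(2·4+1)/(4+2) = 14 · 18/6 = 42.

42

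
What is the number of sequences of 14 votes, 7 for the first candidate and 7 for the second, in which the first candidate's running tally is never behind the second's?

Ballot sequences with n votes each where one side never trails are Dyck words, counted by C_n; here n = 7.
C_7 = 429.

429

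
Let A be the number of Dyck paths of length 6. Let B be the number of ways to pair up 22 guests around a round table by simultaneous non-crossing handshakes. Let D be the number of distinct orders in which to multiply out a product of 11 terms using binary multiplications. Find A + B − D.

Paths of 3 up- and 3 down-steps that never dip below the axis are Dyck paths; their count is C_3. So A = C_3 = 5.
Non-crossing handshake pairings of 2n people are counted by C_n; 22 people gives n = 11. So B = C_11 = 58786.
Parenthesizations of m factors correspond to full binary trees with m leaves, counted by C_{m−1}; m = 11 gives C_10. So D = C_10 = 16796.
A + B − D = 5 + 58786 − 16796 = 41995.

41995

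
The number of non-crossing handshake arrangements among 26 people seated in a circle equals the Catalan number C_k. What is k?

13

Non-crossing handshake pairings of 2n people are counted by C_n; 26 people gives n = 13.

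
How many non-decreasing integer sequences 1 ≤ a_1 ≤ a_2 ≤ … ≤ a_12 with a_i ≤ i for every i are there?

208012

Such sub-staircase sequences of length n are counted by C_n; here n = 12.
C_12 = C_11 · 2(2·11+1)/(11+2) = 58786 · 46/13 = 208012.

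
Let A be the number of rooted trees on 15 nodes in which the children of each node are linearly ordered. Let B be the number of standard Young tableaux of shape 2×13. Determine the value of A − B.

1931540

Rooted ordered (plane) trees on m nodes have m−1 edges and are counted by C_{m−1}; m = 15 gives C_14. So A = C_14 = 2674440.
Standard Young tableaux of shape 2×n are counted by C_n; here n = 13. So B = C_13 = 742900.
A − B = 2674440 − 742900 = 1931540.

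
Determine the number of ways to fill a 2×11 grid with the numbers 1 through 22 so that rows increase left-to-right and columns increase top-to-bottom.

58786

By the hook-length formula (or a Dyck-path bijection), SYT of shape 2×11 number C_11.
C_11 = C(22,11)/12 = 705432/12 = 58786.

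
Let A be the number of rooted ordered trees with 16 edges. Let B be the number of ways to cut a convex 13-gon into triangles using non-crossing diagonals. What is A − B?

Rooted ordered trees with n edges are counted by C_n; here n = 16. So A = C_16 = 35357670.
A convex 13-gon is triangulated into 11 triangles, and the number of such triangulations is the Catalan number C_{13−2} = C_11. So B = C_11 = 58786.
A − B = 35357670 − 58786 = 35298884.

35298884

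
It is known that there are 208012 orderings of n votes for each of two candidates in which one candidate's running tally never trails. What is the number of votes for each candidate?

12

Such ballot sequences with n votes each are counted by C_n, and C_12 = 208012.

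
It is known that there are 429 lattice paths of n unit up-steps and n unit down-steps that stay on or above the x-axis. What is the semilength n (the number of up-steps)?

Dyck paths of semilength n are counted by C_n; 429 = C_7.

7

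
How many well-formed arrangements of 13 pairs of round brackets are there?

742900

A balanced arrangement of 13 bracket pairs is a Dyck word of semilength 13, so the count is C_13.
C_13 = 742900.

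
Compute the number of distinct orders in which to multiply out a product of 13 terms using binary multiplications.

Bracketing 13 factors into binary products is counted by C_{13−1} = C_12.
C_12 = C(24,12)/13 = 2704156/13 = 208012.

208012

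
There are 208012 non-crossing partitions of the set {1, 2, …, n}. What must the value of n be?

12

Non-crossing partitions of [n] are counted by C_n, and C_12 = 208012.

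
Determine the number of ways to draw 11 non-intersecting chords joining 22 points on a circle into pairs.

Pairing 22 circle points by 11 non-crossing chords gives C_11 matchings.
C_11 = C_10 · 2(2·10+1)/(10+2) = 16796 · 42/12 = 58786.

58786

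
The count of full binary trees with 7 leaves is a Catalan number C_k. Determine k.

A full binary tree with L leaves has L−1 internal nodes and is counted by C_{L−1}; L = 7 gives C_6.

6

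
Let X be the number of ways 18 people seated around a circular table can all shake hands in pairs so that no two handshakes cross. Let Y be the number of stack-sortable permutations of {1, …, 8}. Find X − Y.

3432

Non-crossing handshake pairings of 2n people are counted by C_n; 18 people gives n = 9. So X = C_9 = 4862.
Stack-sortable permutations are exactly the 231-avoiding ones, counted by C_n; here n = 8. So Y = C_8 = 1430.
X − Y = 4862 − 1430 = 3432.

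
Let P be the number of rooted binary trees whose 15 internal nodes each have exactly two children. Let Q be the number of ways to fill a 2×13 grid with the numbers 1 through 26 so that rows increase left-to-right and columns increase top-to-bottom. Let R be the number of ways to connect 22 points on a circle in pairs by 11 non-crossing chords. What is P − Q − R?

8893159

Full binary trees with n internal nodes are counted by C_n; here n = 15. So P = C_15 = 9694845.
By the hook-length formula (or a Dyck-path bijection), SYT of shape 2×13 number C_13. So Q = C_13 = 742900.
Non-crossing perfect matchings of 2n points on a circle are counted by C_n; with 22 points, n = 11. So R = C_11 = 58786.
P − Q − R = 9694845 − 742900 − 58786 = 8893159.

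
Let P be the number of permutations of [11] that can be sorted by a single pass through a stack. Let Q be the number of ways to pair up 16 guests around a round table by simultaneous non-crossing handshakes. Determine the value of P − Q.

Stack-sortable permutations are exactly the 231-avoiding ones, counted by C_n; here n = 11. So P = C_11 = 58786.
Non-crossing handshake pairings of 2n people are counted by C_n; 16 people gives n = 8. So Q = C_8 = 1430.
P − Q = 58786 − 1430 = 57356.

57356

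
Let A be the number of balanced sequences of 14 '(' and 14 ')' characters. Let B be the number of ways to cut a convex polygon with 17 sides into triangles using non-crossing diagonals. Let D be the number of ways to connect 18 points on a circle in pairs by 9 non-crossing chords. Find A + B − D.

A balanced arrangement of 14 bracket pairs is a Dyck word of semilength 14, so the count is C_14. So A = C_14 = 2674440.
A convex 17-gon is triangulated into 15 triangles, and the number of such triangulations is the Catalan number C_{17−2} = C_15. So B = C_15 = 9694845.
Pairing 18 circle points by 9 non-crossing chords gives C_9 matchings. So D = C_9 = 4862.
A + B − D = 2674440 + 9694845 − 4862 = 12364423.

12364423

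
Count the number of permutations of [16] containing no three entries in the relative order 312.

Permutations of [n] avoiding any single length-3 pattern are counted by C_n; here n = 16.
C_16 = C_15 · 2(2·15+1)/(15+2) = 9694845 · 62/17 = 35357670.

35357670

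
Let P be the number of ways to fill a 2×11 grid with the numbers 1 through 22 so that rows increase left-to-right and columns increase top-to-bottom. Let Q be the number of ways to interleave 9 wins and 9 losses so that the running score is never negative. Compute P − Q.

Standard Young tableaux of shape 2×n are counted by C_n; here n = 11. So P = C_11 = 58786.
Ballot sequences with n votes each where one side never trails are Dyck words, counted by C_n; here n = 9. So Q = C_9 = 4862.
P − Q = 58786 − 4862 = 53924.

53924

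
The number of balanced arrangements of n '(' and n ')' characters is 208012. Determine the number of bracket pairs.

Balanced strings of n bracket-pairs are counted by C_n. Since C_12 = 208012, the index is 12.

12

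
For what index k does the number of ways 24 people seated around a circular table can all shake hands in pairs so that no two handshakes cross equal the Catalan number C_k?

12

Non-crossing handshake pairings of 2n people are counted by C_n; 24 people gives n = 12.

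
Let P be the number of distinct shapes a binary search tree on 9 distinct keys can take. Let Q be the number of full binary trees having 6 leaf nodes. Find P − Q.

Rooted binary trees with 9 nodes (each child slot possibly empty) number C_9. So P = C_9 = 4862.
Full binary trees with 6 leaves have 6−1 = 5 internal nodes, so there are C_5 of them. So Q = C_5 = 42.
P − Q = 4862 − 42 = 4820.

4820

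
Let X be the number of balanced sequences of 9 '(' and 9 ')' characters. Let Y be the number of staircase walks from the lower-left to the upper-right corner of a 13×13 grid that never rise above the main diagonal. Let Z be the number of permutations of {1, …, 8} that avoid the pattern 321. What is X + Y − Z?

746332

Balanced strings of n pairs of brackets are counted by C_n; here n = 9. So X = C_9 = 4862.
Monotone paths in an n×n grid that stay weakly below the diagonal are counted by C_n; here n = 13. So Y = C_13 = 742900.
Permutations of [n] avoiding any single length-3 pattern are counted by C_n; here n = 8. So Z = C_8 = 1430.
X + Y − Z = 4862 + 742900 − 1430 = 746332.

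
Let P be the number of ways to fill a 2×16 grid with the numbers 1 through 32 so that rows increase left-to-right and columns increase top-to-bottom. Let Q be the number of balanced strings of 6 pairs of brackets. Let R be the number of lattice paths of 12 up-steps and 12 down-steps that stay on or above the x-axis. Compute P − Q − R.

By the hook-length formula (or a Dyck-path bijection), SYT of shape 2×16 number C_16. So P = C_16 = 35357670.
Balanced strings of n pairs of brackets are counted by C_n; here n = 6. So Q = C_6 = 132.
Paths of 12 up- and 12 down-steps that never dip below the axis are Dyck paths; their count is C_12. So R = C_12 = 208012.
P − Q − R = 35357670 − 132 − 208012 = 35149526.

35149526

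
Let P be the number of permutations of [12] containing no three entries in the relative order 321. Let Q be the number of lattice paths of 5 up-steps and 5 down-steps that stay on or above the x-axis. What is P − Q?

Permutations of [n] avoiding any single length-3 pattern are counted by C_n; here n = 12. So P = C_12 = 208012.
Dyck paths of semilength n (length 2n) are counted by C_n; here n = 5. So Q = C_5 = 42.
P − Q = 208012 − 42 = 207970.

207970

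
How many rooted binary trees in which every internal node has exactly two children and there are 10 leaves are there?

4862

A full binary tree with L leaves has L−1 internal nodes and is counted by C_{L−1}; L = 10 gives C_9.
C_9 = C(18,9)/10 = 48620/10 = 4862.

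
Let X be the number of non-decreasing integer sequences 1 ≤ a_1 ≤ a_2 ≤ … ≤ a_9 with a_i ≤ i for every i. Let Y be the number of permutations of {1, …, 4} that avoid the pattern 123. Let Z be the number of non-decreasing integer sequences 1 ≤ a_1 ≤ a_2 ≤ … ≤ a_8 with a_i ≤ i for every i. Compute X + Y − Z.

Weakly increasing sequences with a_i ≤ i biject with Dyck paths of semilength 9, so there are C_9. So X = C_9 = 4862.
Permutations of [n] avoiding any single length-3 pattern are counted by C_n; here n = 4. So Y = C_4 = 14.
Weakly increasing sequences with a_i ≤ i biject with Dyck paths of semilength 8, so there are C_8. So Z = C_8 = 1430.
X + Y − Z = 4862 + 14 − 1430 = 3446.

3446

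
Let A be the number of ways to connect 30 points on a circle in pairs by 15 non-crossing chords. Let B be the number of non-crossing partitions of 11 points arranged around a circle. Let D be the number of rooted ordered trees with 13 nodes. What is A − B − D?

Non-crossing perfect matchings of 2n points on a circle are counted by C_n; with 30 points, n = 15. So A = C_15 = 9694845.
Non-crossing partitions of an n-element set are counted by C_n; here n = 11. So B = C_11 = 58786.
A rooted plane tree on 13 nodes has 12 edges, and such trees are counted by C_12. So D = C_12 = 208012.
A − B − D = 9694845 − 58786 − 208012 = 9428047.

9428047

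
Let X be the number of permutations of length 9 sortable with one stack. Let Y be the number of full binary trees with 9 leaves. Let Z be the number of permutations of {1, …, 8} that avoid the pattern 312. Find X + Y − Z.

By Knuth's characterisation, the stack-sortable permutations of length 9 are the 231-avoiders, numbering C_9. So X = C_9 = 4862.
A full binary tree with L leaves has L−1 internal nodes and is counted by C_{L−1}; L = 9 gives C_8. So Y = C_8 = 1430.
For any fixed pattern of length 3, the pattern-avoiding permutations of [8] number C_8. So Z = C_8 = 1430.
X + Y − Z = 4862 + 1430 − 1430 = 4862.

4862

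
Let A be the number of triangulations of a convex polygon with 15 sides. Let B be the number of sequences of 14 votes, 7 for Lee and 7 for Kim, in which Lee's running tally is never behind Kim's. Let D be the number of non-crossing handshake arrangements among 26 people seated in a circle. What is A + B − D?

The number of triangulations of a 15-gon is the Catalan number C_13 (index = sides − 2). So A = C_13 = 742900.
Reading a vote for the leader as '(' and for the other as ')' turns such a sequence into a balanced string of 7 pairs, so the count is C_7. So B = C_7 = 429.
With 26 = 2·13 people, non-crossing handshake pairings are non-crossing perfect matchings on a circle, counted by C_13. So D = C_13 = 742900.
A + B − D = 742900 + 429 − 742900 = 429.

429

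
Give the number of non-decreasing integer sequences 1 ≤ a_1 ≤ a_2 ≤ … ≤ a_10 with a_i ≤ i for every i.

Such sub-staircase sequences of length n are counted by C_n; here n = 10.
C_10 = C(20,10)/11 = 184756/11 = 16796.

16796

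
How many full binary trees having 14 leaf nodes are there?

742900

A full binary tree with L leaves has L−1 internal nodes and is counted by C_{L−1}; L = 14 gives C_13.
C_13 = C_12 · 2(2·12+1)/(12+2) = 208012 · 50/14 = 742900.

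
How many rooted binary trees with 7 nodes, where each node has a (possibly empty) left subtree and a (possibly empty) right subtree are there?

There are C_n binary search tree shapes on n keys; with n = 7 that is C_7.
C_7 = C(14,7)/8 = 3432/8 = 429.

429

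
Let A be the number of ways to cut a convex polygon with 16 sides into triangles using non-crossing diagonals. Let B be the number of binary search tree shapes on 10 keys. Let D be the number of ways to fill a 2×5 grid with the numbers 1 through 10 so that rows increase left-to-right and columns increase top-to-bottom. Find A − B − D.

A convex 16-gon is triangulated into 14 triangles, and the number of such triangulations is the Catalan number C_{16−2} = C_14. So A = C_14 = 2674440.
There are C_n binary search tree shapes on n keys; with n = 10 that is C_10. So B = C_10 = 16796.
By the hook-length formula (or a Dyck-path bijection), SYT of shape 2×5 number C_5. So D = C_5 = 42.
A − B − D = 2674440 − 16796 − 42 = 2657602.

2657602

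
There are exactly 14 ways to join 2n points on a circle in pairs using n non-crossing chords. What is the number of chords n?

4

Non-crossing pairings of 2n points on a circle are counted by C_n; 14 = C_4.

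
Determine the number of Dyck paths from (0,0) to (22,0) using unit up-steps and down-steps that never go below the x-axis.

A Dyck path with 11 up-steps and 11 down-steps has semilength 11, so there are C_11 of them.
C_11 = 58786.

58786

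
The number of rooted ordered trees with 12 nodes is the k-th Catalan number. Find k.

11

Rooted ordered (plane) trees on m nodes have m−1 edges and are counted by C_{m−1}; m = 12 gives C_11.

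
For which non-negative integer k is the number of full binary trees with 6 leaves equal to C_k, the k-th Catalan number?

Full binary trees with 6 leaves have 6−1 = 5 internal nodes, so there are C_5 of them.

5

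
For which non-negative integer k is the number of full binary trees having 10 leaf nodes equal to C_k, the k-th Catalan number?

9

Full binary trees with 10 leaves have 10−1 = 9 internal nodes, so there are C_9 of them.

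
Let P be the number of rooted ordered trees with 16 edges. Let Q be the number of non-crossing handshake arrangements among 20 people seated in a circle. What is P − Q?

35340874

Rooted ordered trees with n edges are counted by C_n; here n = 16. So P = C_16 = 35357670.
With 20 = 2·10 people, non-crossing handshake pairings are non-crossing perfect matchings on a circle, counted by C_10. So Q = C_10 = 16796.
P − Q = 35357670 − 16796 = 35340874.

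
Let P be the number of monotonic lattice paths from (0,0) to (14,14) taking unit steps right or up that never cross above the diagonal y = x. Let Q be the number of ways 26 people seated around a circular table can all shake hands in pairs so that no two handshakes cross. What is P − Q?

Sub-diagonal monotone paths from (0,0) to (14,14) biject with Dyck paths of semilength 14, giving C_14. So P = C_14 = 2674440.
Non-crossing handshake pairings of 2n people are counted by C_n; 26 people gives n = 13. So Q = C_13 = 742900.
P − Q = 2674440 − 742900 = 1931540.

1931540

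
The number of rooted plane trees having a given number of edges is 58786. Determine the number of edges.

11

Rooted ordered trees with n edges are counted by C_n. Since C_11 = 58786, the index is 11.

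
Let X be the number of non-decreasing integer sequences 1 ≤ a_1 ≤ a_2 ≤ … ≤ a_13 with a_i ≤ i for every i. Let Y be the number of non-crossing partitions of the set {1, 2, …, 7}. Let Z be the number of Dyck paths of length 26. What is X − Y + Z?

Weakly increasing sequences with a_i ≤ i biject with Dyck paths of semilength 13, so there are C_13. So X = C_13 = 742900.
The non-crossing partitions of [7] form a lattice of size C_7. So Y = C_7 = 429.
A Dyck path with 13 up-steps and 13 down-steps has semilength 13, so there are C_13 of them. So Z = C_13 = 742900.
X − Y + Z = 742900 − 429 + 742900 = 1485371.

1485371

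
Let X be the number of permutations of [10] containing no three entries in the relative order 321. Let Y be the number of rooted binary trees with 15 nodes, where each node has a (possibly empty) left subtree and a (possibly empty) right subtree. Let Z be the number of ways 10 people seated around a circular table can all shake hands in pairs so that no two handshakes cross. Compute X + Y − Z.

9711599

Permutations of [n] avoiding any single length-3 pattern are counted by C_n; here n = 10. So X = C_10 = 16796.
There are C_n binary search tree shapes on n keys; with n = 15 that is C_15. So Y = C_15 = 9694845.
Non-crossing handshake pairings of 2n people are counted by C_n; 10 people gives n = 5. So Z = C_5 = 42.
X + Y − Z = 16796 + 9694845 − 42 = 9711599.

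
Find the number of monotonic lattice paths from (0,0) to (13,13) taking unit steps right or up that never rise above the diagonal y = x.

742900

Sub-diagonal monotone paths from (0,0) to (13,13) biject with Dyck paths of semilength 13, giving C_13.
C_13 = C_12 · 2(2·12+1)/(12+2) = 208012 · 50/14 = 742900.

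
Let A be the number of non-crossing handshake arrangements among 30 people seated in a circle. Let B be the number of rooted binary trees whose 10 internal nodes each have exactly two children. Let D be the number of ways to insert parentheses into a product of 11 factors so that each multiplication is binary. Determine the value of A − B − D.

9661253

Non-crossing handshake pairings of 2n people are counted by C_n; 30 people gives n = 15. So A = C_15 = 9694845.
Full binary trees with n internal nodes are counted by C_n; here n = 10. So B = C_10 = 16796.
Bracketing 11 factors into binary products is counted by C_{11−1} = C_10. So D = C_10 = 16796.
A − B − D = 9694845 − 16796 − 16796 = 9661253.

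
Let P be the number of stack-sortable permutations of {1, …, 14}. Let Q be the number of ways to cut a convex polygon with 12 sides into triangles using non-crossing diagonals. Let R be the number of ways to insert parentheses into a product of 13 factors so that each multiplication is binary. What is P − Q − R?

2449632

Stack-sortable permutations are exactly the 231-avoiding ones, counted by C_n; here n = 14. So P = C_14 = 2674440.
The number of triangulations of a 12-gon is the Catalan number C_10 (index = sides − 2). So Q = C_10 = 16796.
Ways to associate a product of 13 factors correspond to binary trees on 13 leaves, so the count is C_12. So R = C_12 = 208012.
P − Q − R = 2674440 − 16796 − 208012 = 2449632.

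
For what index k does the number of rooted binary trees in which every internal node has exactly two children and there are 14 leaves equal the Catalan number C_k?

13

Full binary trees with 14 leaves have 14−1 = 13 internal nodes, so there are C_13 of them.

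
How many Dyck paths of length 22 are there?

Paths of 11 up- and 11 down-steps that never dip below the axis are Dyck paths; their count is C_11.
C_11 = C(22,11)/12 = 705432/12 = 58786.

58786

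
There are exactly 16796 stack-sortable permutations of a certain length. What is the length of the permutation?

10

Stack-sortable permutations of [n] are counted by C_n. The Catalan number equal to 16796 is C_10.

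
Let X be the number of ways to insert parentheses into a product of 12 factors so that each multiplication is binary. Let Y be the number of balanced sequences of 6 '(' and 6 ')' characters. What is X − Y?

58654

Parenthesizations of m factors correspond to full binary trees with m leaves, counted by C_{m−1}; m = 12 gives C_11. So X = C_11 = 58786.
With 6 pairs the number of balanced bracket strings is the Catalan number C_6. So Y = C_6 = 132.
X − Y = 58786 − 132 = 58654.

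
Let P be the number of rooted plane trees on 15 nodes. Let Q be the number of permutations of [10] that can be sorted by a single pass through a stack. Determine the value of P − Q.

A rooted plane tree on 15 nodes has 14 edges, and such trees are counted by C_14. So P = C_14 = 2674440.
By Knuth's characterisation, the stack-sortable permutations of length 10 are the 231-avoiders, numbering C_10. So Q = C_10 = 16796.
P − Q = 2674440 − 16796 = 2657644.

2657644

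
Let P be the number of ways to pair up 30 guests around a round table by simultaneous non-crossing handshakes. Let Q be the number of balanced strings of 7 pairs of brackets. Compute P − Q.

9694416

Non-crossing handshake pairings of 2n people are counted by C_n; 30 people gives n = 15. So P = C_15 = 9694845.
With 7 pairs the number of balanced bracket strings is the Catalan number C_7. So Q = C_7 = 429.
P − Q = 9694845 − 429 = 9694416.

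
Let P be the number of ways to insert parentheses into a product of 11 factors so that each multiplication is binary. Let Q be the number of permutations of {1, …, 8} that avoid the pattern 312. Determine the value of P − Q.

Parenthesizations of m factors correspond to full binary trees with m leaves, counted by C_{m−1}; m = 11 gives C_10. So P = C_10 = 16796.
Permutations of [n] avoiding any single length-3 pattern are counted by C_n; here n = 8. So Q = C_8 = 1430.
P − Q = 16796 − 1430 = 15366.

15366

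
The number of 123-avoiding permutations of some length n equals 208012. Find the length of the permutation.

12

Permutations of [n] avoiding a fixed length-3 pattern are counted by C_n; 208012 = C_12.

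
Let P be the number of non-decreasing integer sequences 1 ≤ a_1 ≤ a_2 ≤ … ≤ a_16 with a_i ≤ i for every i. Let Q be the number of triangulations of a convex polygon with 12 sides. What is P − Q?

Weakly increasing sequences with a_i ≤ i biject with Dyck paths of semilength 16, so there are C_16. So P = C_16 = 35357670.
A convex 12-gon is triangulated into 10 triangles, and the number of such triangulations is the Catalan number C_{12−2} = C_10. So Q = C_10 = 16796.
P − Q = 35357670 − 16796 = 35340874.

35340874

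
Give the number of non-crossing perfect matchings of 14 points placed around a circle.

429

Non-crossing perfect matchings of 2n points on a circle are counted by C_n; with 14 points, n = 7.
C_7 = C(14,7)/8 = 3432/8 = 429.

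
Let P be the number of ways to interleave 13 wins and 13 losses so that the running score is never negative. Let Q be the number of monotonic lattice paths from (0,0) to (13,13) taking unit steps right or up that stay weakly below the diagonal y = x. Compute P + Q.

1485800

Ballot sequences with n votes each where one side never trails are Dyck words, counted by C_n; here n = 13. So P = C_13 = 742900.
Sub-diagonal monotone paths from (0,0) to (13,13) biject with Dyck paths of semilength 13, giving C_13. So Q = C_13 = 742900.
P + Q = 742900 + 742900 = 1485800.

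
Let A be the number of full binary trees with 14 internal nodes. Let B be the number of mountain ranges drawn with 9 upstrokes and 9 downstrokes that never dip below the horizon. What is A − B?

The number of full binary trees on 14 internal nodes is the Catalan number C_14. So A = C_14 = 2674440.
A Dyck path with 9 up-steps and 9 down-steps has semilength 9, so there are C_9 of them. So B = C_9 = 4862.
A − B = 2674440 − 4862 = 2669578.

2669578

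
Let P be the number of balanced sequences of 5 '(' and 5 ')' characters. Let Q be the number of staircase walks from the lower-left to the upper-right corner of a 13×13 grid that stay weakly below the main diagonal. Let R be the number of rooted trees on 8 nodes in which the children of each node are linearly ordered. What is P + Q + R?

Balanced strings of n pairs of brackets are counted by C_n; here n = 5. So P = C_5 = 42.
Sub-diagonal monotone paths from (0,0) to (13,13) biject with Dyck paths of semilength 13, giving C_13. So Q = C_13 = 742900.
A rooted plane tree on 8 nodes has 7 edges, and such trees are counted by C_7. So R = C_7 = 429.
P + Q + R = 42 + 742900 + 429 = 743371.

743371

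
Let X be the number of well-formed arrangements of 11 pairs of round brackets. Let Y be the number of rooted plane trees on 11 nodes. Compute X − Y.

41990

A balanced arrangement of 11 bracket pairs is a Dyck word of semilength 11, so the count is C_11. So X = C_11 = 58786.
Rooted ordered (plane) trees on m nodes have m−1 edges and are counted by C_{m−1}; m = 11 gives C_10. So Y = C_10 = 16796.
X − Y = 58786 − 16796 = 41990.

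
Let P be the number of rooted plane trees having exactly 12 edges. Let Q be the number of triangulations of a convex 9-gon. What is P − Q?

207583

Rooted ordered trees with n edges are counted by C_n; here n = 12. So P = C_12 = 208012.
The number of triangulations of a 9-gon is the Catalan number C_7 (index = sides − 2). So Q = C_7 = 429.
P − Q = 208012 − 429 = 207583.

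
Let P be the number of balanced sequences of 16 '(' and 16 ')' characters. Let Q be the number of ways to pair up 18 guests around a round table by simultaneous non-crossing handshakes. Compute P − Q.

35352808

Balanced strings of n pairs of brackets are counted by C_n; here n = 16. So P = C_16 = 35357670.
With 18 = 2·9 people, non-crossing handshake pairings are non-crossing perfect matchings on a circle, counted by C_9. So Q = C_9 = 4862.
P − Q = 35357670 − 4862 = 35352808.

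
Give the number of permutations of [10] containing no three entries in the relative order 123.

16796

For any fixed pattern of length 3, the pattern-avoiding permutations of [10] number C_10.
C_10 = C(20,10)/11 = 184756/11 = 16796.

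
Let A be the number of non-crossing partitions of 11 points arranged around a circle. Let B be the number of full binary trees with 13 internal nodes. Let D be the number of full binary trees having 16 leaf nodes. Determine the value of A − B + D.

9010731

Non-crossing partitions of an n-element set are counted by C_n; here n = 11. So A = C_11 = 58786.
Full binary trees with n internal nodes are counted by C_n; here n = 13. So B = C_13 = 742900.
A full binary tree with L leaves has L−1 internal nodes and is counted by C_{L−1}; L = 16 gives C_15. So D = C_15 = 9694845.
A − B + D = 58786 − 742900 + 9694845 = 9010731.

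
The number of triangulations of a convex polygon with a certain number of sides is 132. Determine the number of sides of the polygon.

8

Triangulations of a convex m-gon are counted by C_{m−2}, and C_6 = 132.
So m − 2 = 6, giving m = 8 sides.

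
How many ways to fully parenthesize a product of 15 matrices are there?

2674440

Bracketing 15 factors into binary products is counted by C_{15−1} = C_14.
C_14 = C_13 · 2(2·13+1)/(13+2) = 742900 · 54/15 = 2674440.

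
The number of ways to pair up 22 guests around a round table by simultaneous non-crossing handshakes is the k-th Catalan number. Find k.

Non-crossing handshake pairings of 2n people are counted by C_n; 22 people gives n = 11.

11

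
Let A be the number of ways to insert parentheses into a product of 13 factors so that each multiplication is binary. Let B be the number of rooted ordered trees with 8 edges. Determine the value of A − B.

206582

Ways to associate a product of 13 factors correspond to binary trees on 13 leaves, so the count is C_12. So A = C_12 = 208012.
Rooted ordered trees with n edges are counted by C_n; here n = 8. So B = C_8 = 1430.
A − B = 208012 − 1430 = 206582.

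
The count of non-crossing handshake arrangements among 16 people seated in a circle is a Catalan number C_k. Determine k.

8

With 16 = 2·8 people, non-crossing handshake pairings are non-crossing perfect matchings on a circle, counted by C_8.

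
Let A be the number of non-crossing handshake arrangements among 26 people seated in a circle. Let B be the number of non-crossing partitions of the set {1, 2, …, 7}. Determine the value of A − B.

With 26 = 2·13 people, non-crossing handshake pairings are non-crossing perfect matchings on a circle, counted by C_13. So A = C_13 = 742900.
The non-crossing partitions of [7] form a lattice of size C_7. So B = C_7 = 429.
A − B = 742900 − 429 = 742471.

742471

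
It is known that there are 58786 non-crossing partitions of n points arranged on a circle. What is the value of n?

Non-crossing partitions of [n] are counted by C_n; 58786 = C_11.

11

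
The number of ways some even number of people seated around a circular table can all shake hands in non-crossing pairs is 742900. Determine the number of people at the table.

26

Non-crossing handshake pairings of 2n people are counted by C_n; 742900 = C_13.
So n = 13, and there are 2n = 26 people.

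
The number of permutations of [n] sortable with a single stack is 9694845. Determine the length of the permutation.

Stack-sortable permutations of [n] are counted by C_n. The Catalan number equal to 9694845 is C_15.

15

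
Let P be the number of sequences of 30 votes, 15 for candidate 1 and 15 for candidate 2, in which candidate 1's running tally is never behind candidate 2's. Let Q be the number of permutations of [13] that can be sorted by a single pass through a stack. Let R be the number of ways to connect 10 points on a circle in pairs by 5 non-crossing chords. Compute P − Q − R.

8951903

Ballot sequences with n votes each where one side never trails are Dyck words, counted by C_n; here n = 15. So P = C_15 = 9694845.
By Knuth's characterisation, the stack-sortable permutations of length 13 are the 231-avoiders, numbering C_13. So Q = C_13 = 742900.
Non-crossing perfect matchings of 2n points on a circle are counted by C_n; with 10 points, n = 5. So R = C_5 = 42.
P − Q − R = 9694845 − 742900 − 42 = 8951903.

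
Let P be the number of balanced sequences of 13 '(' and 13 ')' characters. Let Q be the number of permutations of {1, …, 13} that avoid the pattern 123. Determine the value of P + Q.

1485800

A balanced arrangement of 13 bracket pairs is a Dyck word of semilength 13, so the count is C_13. So P = C_13 = 742900.
For any fixed pattern of length 3, the pattern-avoiding permutations of [13] number C_13. So Q = C_13 = 742900.
P + Q = 742900 + 742900 = 1485800.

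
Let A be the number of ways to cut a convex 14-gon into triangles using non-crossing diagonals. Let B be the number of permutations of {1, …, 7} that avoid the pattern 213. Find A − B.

207583

Triangulations of a convex m-gon are counted by C_{m−2}; with m = 14 this is C_12. So A = C_12 = 208012.
For any fixed pattern of length 3, the pattern-avoiding permutations of [7] number C_7. So B = C_7 = 429.
A − B = 208012 − 429 = 207583.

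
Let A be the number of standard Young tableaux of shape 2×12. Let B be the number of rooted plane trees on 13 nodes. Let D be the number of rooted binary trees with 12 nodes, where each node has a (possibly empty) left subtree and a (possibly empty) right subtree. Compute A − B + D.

Standard Young tableaux of shape 2×n are counted by C_n; here n = 12. So A = C_12 = 208012.
A rooted plane tree on 13 nodes has 12 edges, and such trees are counted by C_12. So B = C_12 = 208012.
Binary trees (left/right distinguished) on n nodes are counted by C_n; here n = 12. So D = C_12 = 208012.
A − B + D = 208012 − 208012 + 208012 = 208012.

208012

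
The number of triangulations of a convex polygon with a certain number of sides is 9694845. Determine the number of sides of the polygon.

Triangulations of a convex m-gon are counted by C_{m−2}, and C_15 = 9694845.
So m − 2 = 15, giving m = 17 sides.

17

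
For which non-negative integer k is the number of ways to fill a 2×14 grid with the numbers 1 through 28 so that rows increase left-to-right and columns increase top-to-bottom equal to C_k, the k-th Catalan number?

14

By the hook-length formula (or a Dyck-path bijection), SYT of shape 2×14 number C_14.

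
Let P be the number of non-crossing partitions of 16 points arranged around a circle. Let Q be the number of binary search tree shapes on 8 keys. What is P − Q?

Non-crossing partitions of an n-element set are counted by C_n; here n = 16. So P = C_16 = 35357670.
Rooted binary trees with 8 nodes (each child slot possibly empty) number C_8. So Q = C_8 = 1430.
P − Q = 35357670 − 1430 = 35356240.

35356240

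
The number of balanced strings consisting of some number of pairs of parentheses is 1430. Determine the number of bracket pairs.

Balanced strings of n bracket-pairs are counted by C_n; 1430 = C_8.

8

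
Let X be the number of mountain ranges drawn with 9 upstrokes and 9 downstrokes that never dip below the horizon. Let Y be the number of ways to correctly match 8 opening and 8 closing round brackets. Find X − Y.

3432

Paths of 9 up- and 9 down-steps that never dip below the axis are Dyck paths; their count is C_9. So X = C_9 = 4862.
A balanced arrangement of 8 bracket pairs is a Dyck word of semilength 8, so the count is C_8. So Y = C_8 = 1430.
X − Y = 4862 − 1430 = 3432.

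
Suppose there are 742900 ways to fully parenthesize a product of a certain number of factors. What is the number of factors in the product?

14

Parenthesizations of m factors are counted by C_{m−1}, and C_13 = 742900.
So the index is 13, and the number of factors is 13 + 1 = 14.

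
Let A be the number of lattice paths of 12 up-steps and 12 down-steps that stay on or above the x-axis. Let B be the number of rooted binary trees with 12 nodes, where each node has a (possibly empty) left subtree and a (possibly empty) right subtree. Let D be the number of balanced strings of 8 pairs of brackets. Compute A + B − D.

Paths of 12 up- and 12 down-steps that never dip below the axis are Dyck paths; their count is C_12. So A = C_12 = 208012.
Rooted binary trees with 12 nodes (each child slot possibly empty) number C_12. So B = C_12 = 208012.
A balanced arrangement of 8 bracket pairs is a Dyck word of semilength 8, so the count is C_8. So D = C_8 = 1430.
A + B − D = 208012 + 208012 − 1430 = 414594.

414594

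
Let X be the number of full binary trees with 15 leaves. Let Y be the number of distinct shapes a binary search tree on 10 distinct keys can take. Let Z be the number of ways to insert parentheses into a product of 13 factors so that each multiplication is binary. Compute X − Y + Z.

Full binary trees with 15 leaves have 15−1 = 14 internal nodes, so there are C_14 of them. So X = C_14 = 2674440.
Rooted binary trees with 10 nodes (each child slot possibly empty) number C_10. So Y = C_10 = 16796.
Ways to associate a product of 13 factors correspond to binary trees on 13 leaves, so the count is C_12. So Z = C_12 = 208012.
X − Y + Z = 2674440 − 16796 + 208012 = 2865656.

2865656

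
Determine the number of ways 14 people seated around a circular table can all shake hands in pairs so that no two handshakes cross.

With 14 = 2·7 people, non-crossing handshake pairings are non-crossing perfect matchings on a circle, counted by C_7.
C_7 = C(14,7)/8 = 3432/8 = 429.

429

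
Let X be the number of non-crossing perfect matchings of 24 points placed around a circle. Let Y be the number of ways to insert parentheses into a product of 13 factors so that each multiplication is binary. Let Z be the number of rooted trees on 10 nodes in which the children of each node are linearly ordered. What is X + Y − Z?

411162

Pairing 24 circle points by 12 non-crossing chords gives C_12 matchings. So X = C_12 = 208012.
Bracketing 13 factors into binary products is counted by C_{13−1} = C_12. So Y = C_12 = 208012.
Rooted ordered (plane) trees on m nodes have m−1 edges and are counted by C_{m−1}; m = 10 gives C_9. So Z = C_9 = 4862.
X + Y − Z = 208012 + 208012 − 4862 = 411162.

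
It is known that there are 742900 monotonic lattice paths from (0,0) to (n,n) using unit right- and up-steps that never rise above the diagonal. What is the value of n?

13

Such diagonal-avoiding paths in an n×n grid are counted by C_n; 742900 = C_13.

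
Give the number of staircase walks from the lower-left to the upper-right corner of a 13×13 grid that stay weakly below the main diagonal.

Monotone paths in an n×n grid that stay weakly below the diagonal are counted by C_n; here n = 13.
C_13 = 742900.

742900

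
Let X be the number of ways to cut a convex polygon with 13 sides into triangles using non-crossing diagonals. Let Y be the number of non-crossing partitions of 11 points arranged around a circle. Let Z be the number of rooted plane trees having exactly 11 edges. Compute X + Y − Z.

Triangulations of a convex m-gon are counted by C_{m−2}; with m = 13 this is C_11. So X = C_11 = 58786.
Non-crossing partitions of an n-element set are counted by C_n; here n = 11. So Y = C_11 = 58786.
Rooted ordered trees with n edges are counted by C_n; here n = 11. So Z = C_11 = 58786.
X + Y − Z = 58786 + 58786 − 58786 = 58786.

58786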